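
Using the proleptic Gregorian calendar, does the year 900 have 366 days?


Gregorian leap year rule: divisible by 4, but not by 100, unless also by 400.
900 is divisible by 100 but not 400 -> not a leap year

No


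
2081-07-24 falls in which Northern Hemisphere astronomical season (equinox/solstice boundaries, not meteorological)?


Date: July 24
Astronomical Summer (approx.; exact equinox/solstice day varies by year): June 21 to September 21
July 24 falls within the Summer window

Summer


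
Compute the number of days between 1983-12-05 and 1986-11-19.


From 1983-12-05 to 1986-11-19
1983-12-05: days before December = 31 + 28 + 31 + 30 + 31 + 30 + 31 + 31 + 30 + 31 + 30 = 334 (1983 is not a leap year); day of year = 334 + 5 = 339
1986-11-19: days before November = 31 + 28 + 31 + 30 + 31 + 30 + 31 + 31 + 30 + 31 = 304 (1986 is not a leap year); day of year = 304 + 19 = 323
Rest of 1983: 365 - 339 = 26
Full years 1984 (366), 1985 (365): 731
Total = 26 + 731 + 323 = 1080

1080 days


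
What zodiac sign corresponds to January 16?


Date: January 16
Conventional tropical zodiac dates: Capricorn from December 22 onward; Aquarius starts January 20
January 16 falls within the Capricorn range

Capricorn


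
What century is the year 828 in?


Century = (year - 1) // 100 + 1
= (828 - 1) // 100 + 1
= 827 // 100 + 1
= 8 + 1

9th century


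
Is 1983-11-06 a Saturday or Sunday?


Anchor: Jan 1, 1983. With p = 1983 - 1 = 1982: (p + p//4 - p//100 + p//400) mod 7 = (1982 + 495 - 19 + 4) mod 7 = 2462 mod 7 = 5 -> Saturday (Mon=0 ... Sun=6)
Day of year: 310; offset = 309
Weekday index = (5 + 309) mod 7 = 6 -> Sunday
Weekend days: Saturday, Sunday

Yes


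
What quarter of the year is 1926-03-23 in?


Month: March (month 3)
Q1: Jan-Mar, Q2: Apr-Jun, Q3: Jul-Sep, Q4: Oct-Dec

Q1


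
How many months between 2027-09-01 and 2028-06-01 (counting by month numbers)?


From September 2027 to June 2028
1 year * 12 = 12 months, minus 3 months = 9

9 months


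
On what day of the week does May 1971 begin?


Target: May 1, 1971
Anchor: Jan 1, 1971. With p = 1971 - 1 = 1970: (p + p//4 - p//100 + p//400) mod 7 = (1970 + 492 - 19 + 4) mod 7 = 2447 mod 7 = 4 -> Friday (Mon=0 ... Sun=6)
Days before May (Jan-Apr): 120 days
Weekday index = (4 + 120) mod 7 = 5

Saturday


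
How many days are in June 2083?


June 2083

30 days


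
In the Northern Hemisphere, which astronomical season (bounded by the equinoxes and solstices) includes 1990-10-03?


Date: October 3
Astronomical Autumn (approx.; exact equinox/solstice day varies by year): September 22 to December 20
October 3 falls within the Autumn window

Autumn


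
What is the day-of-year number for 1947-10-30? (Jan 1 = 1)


Date: October 30, 1947
Days in months 1 through 9: 273
Plus 30 days in October

Day of year: 303


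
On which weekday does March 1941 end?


March 1941 has 31 days
Anchor: Jan 1, 1941. With p = 1941 - 1 = 1940: (p + p//4 - p//100 + p//400) mod 7 = (1940 + 485 - 19 + 4) mod 7 = 2410 mod 7 = 2 -> Wednesday (Mon=0 ... Sun=6)
Days before March (Jan-Feb): 59; March 1 index = (2 + 59) mod 7 = 5 -> Saturday
Last day offset: 31 - 1 = 30 days
Weekday index = (5 + 30) mod 7 = 0

Monday, March 31


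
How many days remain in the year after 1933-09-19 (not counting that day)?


Day of year: 262 of 365
Remaining = 365 - 262

103 days


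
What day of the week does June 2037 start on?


Target: June 1, 2037
Anchor: Jan 1, 2037. With p = 2037 - 1 = 2036: (p + p//4 - p//100 + p//400) mod 7 = (2036 + 509 - 20 + 5) mod 7 = 2530 mod 7 = 3 -> Thursday (Mon=0 ... Sun=6)
Days before June (Jan-May): 151 days
Weekday index = (3 + 151) mod 7 = 0

Monday


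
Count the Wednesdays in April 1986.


April 1986 has 30 days
Anchor: Jan 1, 1986. With p = 1986 - 1 = 1985: (p + p//4 - p//100 + p//400) mod 7 = (1985 + 496 - 19 + 4) mod 7 = 2466 mod 7 = 2 -> Wednesday (Mon=0 ... Sun=6)
Days before April (Jan-Mar): 90; April 1 index = (2 + 90) mod 7 = 1 -> Tuesday
First Wednesday is April 2
Wednesdays: 2, 9, 16, 23, 30

5 Wednesdays


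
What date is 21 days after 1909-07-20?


Start: 1909-07-20, add 21 days
July 1909 has 31 days: 31 - 20 = 11 days to July 31 -> 10 left
August 1909: 10 <= 31 -> lands on August 10

Result: 1909-08-10


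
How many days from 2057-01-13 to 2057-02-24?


From 2057-01-13 to 2057-02-24
2057-01-13: day of year = 13
2057-02-24: days before February = 31; day of year = 31 + 24 = 55
Same year: 55 - 13 = 42

42 days


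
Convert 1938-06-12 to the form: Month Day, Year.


ISO 1938-06-12 parses as year=1938, month=06, day=12
Month 6 -> June

June 12, 1938


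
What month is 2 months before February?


February is month 2
2 - 2 = 0; wrap: 0 + 12 = 12

December


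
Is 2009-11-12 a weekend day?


Anchor: Jan 1, 2009. With p = 2009 - 1 = 2008: (p + p//4 - p//100 + p//400) mod 7 = (2008 + 502 - 20 + 5) mod 7 = 2495 mod 7 = 3 -> Thursday (Mon=0 ... Sun=6)
Day of year: 316; offset = 315
Weekday index = (3 + 315) mod 7 = 3 -> Thursday
Weekend days: Saturday, Sunday

No


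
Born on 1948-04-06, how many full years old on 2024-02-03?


Birth: 1948-04-06
Reference: 2024-02-03
Year difference: 2024 - 1948 = 76
Birthday not yet reached in 2024, subtract 1

75 years old


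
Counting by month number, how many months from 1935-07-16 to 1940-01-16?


From July 1935 to January 1940
5 years * 12 = 60 months, minus 6 months = 54

54 months


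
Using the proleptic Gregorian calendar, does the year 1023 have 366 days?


Gregorian leap year rule: divisible by 4, but not by 100, unless also by 400.
1023 is not divisible by 4 -> not a leap year

No


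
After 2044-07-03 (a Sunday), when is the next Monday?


Current: Sunday
Target: Monday
Days ahead: 1

Next Monday: 2044-07-04


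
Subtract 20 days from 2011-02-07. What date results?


Start: 2011-02-07, subtract 20 days
Back 7 days from February 7 reaches January 31, 2011 -> 13 left
January 2011: 31 - 13 = 18 -> lands on January 18

Result: 2011-01-18


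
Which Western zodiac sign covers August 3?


Date: August 3
Conventional tropical zodiac dates: Leo from July 23 onward; Virgo starts August 23
August 3 falls within the Leo range

Leo


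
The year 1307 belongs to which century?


Century = (year - 1) // 100 + 1
= (1307 - 1) // 100 + 1
= 1306 // 100 + 1
= 13 + 1

14th century


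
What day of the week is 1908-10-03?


Date: October 3, 1908
Anchor: Jan 1, 1908. With p = 1908 - 1 = 1907: (p + p//4 - p//100 + p//400) mod 7 = (1907 + 476 - 19 + 4) mod 7 = 2368 mod 7 = 2 -> Wednesday (Mon=0 ... Sun=6)
Days before October (Jan-Sep): 274; offset = 274 + 3 - 1 = 276
Weekday index = (2 + 276) mod 7 = 5

Day of the week: Saturday


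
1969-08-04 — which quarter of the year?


Month: August (month 8)
Q1: Jan-Mar, Q2: Apr-Jun, Q3: Jul-Sep, Q4: Oct-Dec

Q3


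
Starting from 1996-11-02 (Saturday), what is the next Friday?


Current: Saturday
Target: Friday
Days ahead: 6

Next Friday: 1996-11-08


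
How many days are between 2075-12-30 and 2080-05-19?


From 2075-12-30 to 2080-05-19
2075-12-30: days before December = 31 + 28 + 31 + 30 + 31 + 30 + 31 + 31 + 30 + 31 + 30 = 334 (2075 is not a leap year); day of year = 334 + 30 = 364
2080-05-19: days before May = 31 + 29 + 31 + 30 = 121 (2080 is a leap year); day of year = 121 + 19 = 140
Rest of 2075: 365 - 364 = 1
Full years 2076 (366), 2077 (365), 2078 (365), 2079 (365): 1461
Total = 1 + 1461 + 140 = 1602

1602 days


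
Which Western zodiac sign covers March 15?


Date: March 15
Conventional tropical zodiac dates: Pisces from February 19 onward; Aries starts March 21
March 15 falls within the Pisces range

Pisces


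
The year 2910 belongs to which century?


Century = (year - 1) // 100 + 1
= (2910 - 1) // 100 + 1
= 2909 // 100 + 1
= 29 + 1

30th century


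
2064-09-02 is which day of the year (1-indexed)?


Date: September 2, 2064
Days in months 1 through 8: 244
Plus 2 days in September

Day of year: 246


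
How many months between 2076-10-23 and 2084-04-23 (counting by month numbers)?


From October 2076 to April 2084
8 years * 12 = 96 months, minus 6 months = 90

90 months


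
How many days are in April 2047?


April 2047

30 days


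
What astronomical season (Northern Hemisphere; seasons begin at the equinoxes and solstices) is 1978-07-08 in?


Date: July 8
Astronomical Summer (approx.; exact equinox/solstice day varies by year): June 21 to September 21
July 8 falls within the Summer window

Summer


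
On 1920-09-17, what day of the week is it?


Date: September 17, 1920
Anchor: Jan 1, 1920. With p = 1920 - 1 = 1919: (p + p//4 - p//100 + p//400) mod 7 = (1919 + 479 - 19 + 4) mod 7 = 2383 mod 7 = 3 -> Thursday (Mon=0 ... Sun=6)
Days before September (Jan-Aug): 244; offset = 244 + 17 - 1 = 260
Weekday index = (3 + 260) mod 7 = 4

Day of the week: Friday


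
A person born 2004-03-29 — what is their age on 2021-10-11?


Birth: 2004-03-29
Reference: 2021-10-11
Year difference: 2021 - 2004 = 17

17 years old


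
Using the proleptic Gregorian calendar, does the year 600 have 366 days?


Gregorian leap year rule: divisible by 4, but not by 100, unless also by 400.
600 is divisible by 100 but not 400 -> not a leap year

No


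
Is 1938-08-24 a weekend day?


Anchor: Jan 1, 1938. With p = 1938 - 1 = 1937: (p + p//4 - p//100 + p//400) mod 7 = (1937 + 484 - 19 + 4) mod 7 = 2406 mod 7 = 5 -> Saturday (Mon=0 ... Sun=6)
Day of year: 236; offset = 235
Weekday index = (5 + 235) mod 7 = 2 -> Wednesday
Weekend days: Saturday, Sunday

No


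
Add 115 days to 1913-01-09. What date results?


Start: 1913-01-09, add 115 days
January 1913 has 31 days: 31 - 9 = 22 days to January 31 -> 93 left
February 1913 has 28 days -> 65 left
March 1913 has 31 days -> 34 left
April 1913 has 30 days -> 4 left
May 1913: 4 <= 31 -> lands on May 4

Result: 1913-05-04


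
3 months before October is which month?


October is month 10
10 - 3 = 7

July


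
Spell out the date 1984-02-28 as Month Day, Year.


ISO 1984-02-28 parses as year=1984, month=02, day=28
Month 2 -> February

February 28, 1984


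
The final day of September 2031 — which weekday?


September 2031 has 30 days
Anchor: Jan 1, 2031. With p = 2031 - 1 = 2030: (p + p//4 - p//100 + p//400) mod 7 = (2030 + 507 - 20 + 5) mod 7 = 2522 mod 7 = 2 -> Wednesday (Mon=0 ... Sun=6)
Days before September (Jan-Aug): 243; September 1 index = (2 + 243) mod 7 = 0 -> Monday
Last day offset: 30 - 1 = 29 days
Weekday index = (0 + 29) mod 7 = 1

Tuesday, September 30


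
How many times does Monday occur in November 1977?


November 1977 has 30 days
Anchor: Jan 1, 1977. With p = 1977 - 1 = 1976: (p + p//4 - p//100 + p//400) mod 7 = (1976 + 494 - 19 + 4) mod 7 = 2455 mod 7 = 5 -> Saturday (Mon=0 ... Sun=6)
Days before November (Jan-Oct): 304; November 1 index = (5 + 304) mod 7 = 1 -> Tuesday
First Monday is November 7
Mondays: 7, 14, 21, 28

4 Mondays


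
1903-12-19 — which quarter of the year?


Month: December (month 12)
Q1: Jan-Mar, Q2: Apr-Jun, Q3: Jul-Sep, Q4: Oct-Dec

Q4


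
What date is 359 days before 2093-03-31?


Start: 2093-03-31, subtract 359 days
Back 31 days from March 31 reaches February 28, 2093 -> 328 left
February 2093 has 28 days -> back to January 31, 2093 -> 300 left
January 2093 has 31 days -> back to December 31, 2092 -> 269 left
December 2092 has 31 days -> back to November 30, 2092 -> 238 left
November 2092 has 30 days -> back to October 31, 2092 -> 208 left
October 2092 has 31 days -> back to September 30, 2092 -> 177 left
September 2092 has 30 days -> back to August 31, 2092 -> 147 left
August 2092 has 31 days -> back to July 31, 2092 -> 116 left
July 2092 has 31 days -> back to June 30, 2092 -> 85 left
June 2092 has 30 days -> back to May 31, 2092 -> 55 left
May 2092 has 31 days -> back to April 30, 2092 -> 24 left
April 2092: 30 - 24 = 6 -> lands on April 6

Result: 2092-04-06


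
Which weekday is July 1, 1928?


Target: July 1, 1928
Anchor: Jan 1, 1928. With p = 1928 - 1 = 1927: (p + p//4 - p//100 + p//400) mod 7 = (1927 + 481 - 19 + 4) mod 7 = 2393 mod 7 = 6 -> Sunday (Mon=0 ... Sun=6)
Days before July (Jan-Jun): 182 days
Weekday index = (6 + 182) mod 7 = 6

Sunday


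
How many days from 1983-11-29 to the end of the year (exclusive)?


Day of year: 333 of 365
Remaining = 365 - 333

32 days


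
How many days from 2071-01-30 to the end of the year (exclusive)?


Day of year: 30 of 365
Remaining = 365 - 30

335 days


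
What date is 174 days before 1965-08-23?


Start: 1965-08-23, subtract 174 days
Back 23 days from August 23 reaches July 31, 1965 -> 151 left
July 1965 has 31 days -> back to June 30, 1965 -> 120 left
June 1965 has 30 days -> back to May 31, 1965 -> 90 left
May 1965 has 31 days -> back to April 30, 1965 -> 59 left
April 1965 has 30 days -> back to March 31, 1965 -> 29 left
March 1965: 31 - 29 = 2 -> lands on March 2

Result: 1965-03-02


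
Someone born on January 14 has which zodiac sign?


Date: January 14
Conventional tropical zodiac dates: Capricorn from December 22 onward; Aquarius starts January 20
January 14 falls within the Capricorn range

Capricorn


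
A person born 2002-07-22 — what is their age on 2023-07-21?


Birth: 2002-07-22
Reference: 2023-07-21
Year difference: 2023 - 2002 = 21
Birthday not yet reached in 2023, subtract 1

20 years old


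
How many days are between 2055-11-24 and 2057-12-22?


From 2055-11-24 to 2057-12-22
2055-11-24: days before November = 31 + 28 + 31 + 30 + 31 + 30 + 31 + 31 + 30 + 31 = 304 (2055 is not a leap year); day of year = 304 + 24 = 328
2057-12-22: days before December = 31 + 28 + 31 + 30 + 31 + 30 + 31 + 31 + 30 + 31 + 30 = 334 (2057 is not a leap year); day of year = 334 + 22 = 356
Rest of 2055: 365 - 328 = 37
Full years 2056 (366): 366
Total = 37 + 366 + 356 = 759

759 days


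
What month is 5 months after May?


May is month 5
5 + 5 = 10

October


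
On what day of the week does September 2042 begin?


Target: September 1, 2042
Anchor: Jan 1, 2042. With p = 2042 - 1 = 2041: (p + p//4 - p//100 + p//400) mod 7 = (2041 + 510 - 20 + 5) mod 7 = 2536 mod 7 = 2 -> Wednesday (Mon=0 ... Sun=6)
Days before September (Jan-Aug): 243 days
Weekday index = (2 + 243) mod 7 = 0

Monday


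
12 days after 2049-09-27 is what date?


Start: 2049-09-27, add 12 days
September 2049 has 30 days: 30 - 27 = 3 days to September 30 -> 9 left
October 2049: 9 <= 31 -> lands on October 9

Result: 2049-10-09


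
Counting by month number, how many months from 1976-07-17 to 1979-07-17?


From July 1976 to July 1979
3 years * 12 = 36 months = 36

36 months


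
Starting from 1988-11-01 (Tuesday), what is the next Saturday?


Current: Tuesday
Target: Saturday
Days ahead: 4

Next Saturday: 1988-11-05


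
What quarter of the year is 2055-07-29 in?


Month: July (month 7)
Q1: Jan-Mar, Q2: Apr-Jun, Q3: Jul-Sep, Q4: Oct-Dec

Q3


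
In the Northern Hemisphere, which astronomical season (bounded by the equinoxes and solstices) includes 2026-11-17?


Date: November 17
Astronomical Autumn (approx.; exact equinox/solstice day varies by year): September 22 to December 20
November 17 falls within the Autumn window

Autumn


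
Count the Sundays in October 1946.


October 1946 has 31 days
Anchor: Jan 1, 1946. With p = 1946 - 1 = 1945: (p + p//4 - p//100 + p//400) mod 7 = (1945 + 486 - 19 + 4) mod 7 = 2416 mod 7 = 1 -> Tuesday (Mon=0 ... Sun=6)
Days before October (Jan-Sep): 273; October 1 index = (1 + 273) mod 7 = 1 -> Tuesday
First Sunday is October 6
Sundays: 6, 13, 20, 27

4 Sundays


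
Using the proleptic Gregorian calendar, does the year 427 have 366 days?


Gregorian leap year rule: divisible by 4, but not by 100, unless also by 400.
427 is not divisible by 4 -> not a leap year

No


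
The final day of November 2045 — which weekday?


November 2045 has 30 days
Anchor: Jan 1, 2045. With p = 2045 - 1 = 2044: (p + p//4 - p//100 + p//400) mod 7 = (2044 + 511 - 20 + 5) mod 7 = 2540 mod 7 = 6 -> Sunday (Mon=0 ... Sun=6)
Days before November (Jan-Oct): 304; November 1 index = (6 + 304) mod 7 = 2 -> Wednesday
Last day offset: 30 - 1 = 29 days
Weekday index = (2 + 29) mod 7 = 3

Thursday, November 30


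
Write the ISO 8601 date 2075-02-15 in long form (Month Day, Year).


ISO 2075-02-15 parses as year=2075, month=02, day=15
Month 2 -> February

February 15, 2075


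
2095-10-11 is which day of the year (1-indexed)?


Date: October 11, 2095
Days in months 1 through 9: 273
Plus 11 days in October

Day of year: 284


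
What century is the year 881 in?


Century = (year - 1) // 100 + 1
= (881 - 1) // 100 + 1
= 880 // 100 + 1
= 8 + 1

9th century


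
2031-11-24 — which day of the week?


Date: November 24, 2031
Anchor: Jan 1, 2031. With p = 2031 - 1 = 2030: (p + p//4 - p//100 + p//400) mod 7 = (2030 + 507 - 20 + 5) mod 7 = 2522 mod 7 = 2 -> Wednesday (Mon=0 ... Sun=6)
Days before November (Jan-Oct): 304; offset = 304 + 24 - 1 = 327
Weekday index = (2 + 327) mod 7 = 0

Day of the week: Monday


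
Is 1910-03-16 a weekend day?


Anchor: Jan 1, 1910. With p = 1910 - 1 = 1909: (p + p//4 - p//100 + p//400) mod 7 = (1909 + 477 - 19 + 4) mod 7 = 2371 mod 7 = 5 -> Saturday (Mon=0 ... Sun=6)
Day of year: 75; offset = 74
Weekday index = (5 + 74) mod 7 = 2 -> Wednesday
Weekend days: Saturday, Sunday

No


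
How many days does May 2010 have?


May 2010

31 days


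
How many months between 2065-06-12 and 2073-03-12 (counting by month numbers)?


From June 2065 to March 2073
8 years * 12 = 96 months, minus 3 months = 93

93 months


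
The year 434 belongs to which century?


Century = (year - 1) // 100 + 1
= (434 - 1) // 100 + 1
= 433 // 100 + 1
= 4 + 1

5th century


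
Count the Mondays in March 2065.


March 2065 has 31 days
Anchor: Jan 1, 2065. With p = 2065 - 1 = 2064: (p + p//4 - p//100 + p//400) mod 7 = (2064 + 516 - 20 + 5) mod 7 = 2565 mod 7 = 3 -> Thursday (Mon=0 ... Sun=6)
Days before March (Jan-Feb): 59; March 1 index = (3 + 59) mod 7 = 6 -> Sunday
First Monday is March 2
Mondays: 2, 9, 16, 23, 30

5 Mondays


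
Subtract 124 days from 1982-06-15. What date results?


Start: 1982-06-15, subtract 124 days
Back 15 days from June 15 reaches May 31, 1982 -> 109 left
May 1982 has 31 days -> back to April 30, 1982 -> 78 left
April 1982 has 30 days -> back to March 31, 1982 -> 48 left
March 1982 has 31 days -> back to February 28, 1982 -> 17 left
February 1982: 28 - 17 = 11 -> lands on February 11

Result: 1982-02-11


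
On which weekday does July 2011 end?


July 2011 has 31 days
Anchor: Jan 1, 2011. With p = 2011 - 1 = 2010: (p + p//4 - p//100 + p//400) mod 7 = (2010 + 502 - 20 + 5) mod 7 = 2497 mod 7 = 5 -> Saturday (Mon=0 ... Sun=6)
Days before July (Jan-Jun): 181; July 1 index = (5 + 181) mod 7 = 4 -> Friday
Last day offset: 31 - 1 = 30 days
Weekday index = (4 + 30) mod 7 = 6

Sunday, July 31


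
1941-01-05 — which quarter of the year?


Month: January (month 1)
Q1: Jan-Mar, Q2: Apr-Jun, Q3: Jul-Sep, Q4: Oct-Dec

Q1


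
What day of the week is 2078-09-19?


Date: September 19, 2078
Anchor: Jan 1, 2078. With p = 2078 - 1 = 2077: (p + p//4 - p//100 + p//400) mod 7 = (2077 + 519 - 20 + 5) mod 7 = 2581 mod 7 = 5 -> Saturday (Mon=0 ... Sun=6)
Days before September (Jan-Aug): 243; offset = 243 + 19 - 1 = 261
Weekday index = (5 + 261) mod 7 = 0

Day of the week: Monday


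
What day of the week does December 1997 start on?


Target: December 1, 1997
Anchor: Jan 1, 1997. With p = 1997 - 1 = 1996: (p + p//4 - p//100 + p//400) mod 7 = (1996 + 499 - 19 + 4) mod 7 = 2480 mod 7 = 2 -> Wednesday (Mon=0 ... Sun=6)
Days before December (Jan-Nov): 334 days
Weekday index = (2 + 334) mod 7 = 0

Monday


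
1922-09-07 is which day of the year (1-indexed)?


Date: September 7, 1922
Days in months 1 through 8: 243
Plus 7 days in September

Day of year: 250


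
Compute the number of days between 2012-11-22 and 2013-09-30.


From 2012-11-22 to 2013-09-30
2012-11-22: days before November = 31 + 29 + 31 + 30 + 31 + 30 + 31 + 31 + 30 + 31 = 305 (2012 is a leap year); day of year = 305 + 22 = 327
2013-09-30: days before September = 31 + 28 + 31 + 30 + 31 + 30 + 31 + 31 = 243 (2013 is not a leap year); day of year = 243 + 30 = 273
Rest of 2012: 366 - 327 = 39
Total = 39 + 273 = 312

312 days


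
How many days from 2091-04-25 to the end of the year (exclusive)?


Day of year: 115 of 365
Remaining = 365 - 115

250 days


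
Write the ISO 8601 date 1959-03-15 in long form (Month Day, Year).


ISO 1959-03-15 parses as year=1959, month=03, day=15
Month 3 -> March

March 15, 1959


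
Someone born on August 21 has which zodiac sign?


Date: August 21
Conventional tropical zodiac dates: Leo from July 23 onward; Virgo starts August 23
August 21 falls within the Leo range

Leo


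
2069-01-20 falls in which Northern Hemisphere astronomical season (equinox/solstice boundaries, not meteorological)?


Date: January 20
Astronomical Winter (approx.; exact equinox/solstice day varies by year): December 21 to March 19
January 20 falls within the Winter window

Winter


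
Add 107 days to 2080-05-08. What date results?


Start: 2080-05-08, add 107 days
May 2080 has 31 days: 31 - 8 = 23 days to May 31 -> 84 left
June 2080 has 30 days -> 54 left
July 2080 has 31 days -> 23 left
August 2080: 23 <= 31 -> lands on August 23

Result: 2080-08-23


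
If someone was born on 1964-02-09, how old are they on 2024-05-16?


Birth: 1964-02-09
Reference: 2024-05-16
Year difference: 2024 - 1964 = 60

60 years old


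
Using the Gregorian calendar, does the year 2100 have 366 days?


Gregorian leap year rule: divisible by 4, but not by 100, unless also by 400.
2100 is divisible by 100 but not 400 -> not a leap year

No


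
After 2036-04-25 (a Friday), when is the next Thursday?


Current: Friday
Target: Thursday
Days ahead: 6

Next Thursday: 2036-05-01


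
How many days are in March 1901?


March 1901

31 days


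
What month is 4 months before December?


December is month 12
12 - 4 = 8

August


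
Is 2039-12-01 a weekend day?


Anchor: Jan 1, 2039. With p = 2039 - 1 = 2038: (p + p//4 - p//100 + p//400) mod 7 = (2038 + 509 - 20 + 5) mod 7 = 2532 mod 7 = 5 -> Saturday (Mon=0 ... Sun=6)
Day of year: 335; offset = 334
Weekday index = (5 + 334) mod 7 = 3 -> Thursday
Weekend days: Saturday, Sunday

No


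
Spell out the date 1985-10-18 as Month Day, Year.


ISO 1985-10-18 parses as year=1985, month=10, day=18
Month 10 -> October

October 18, 1985


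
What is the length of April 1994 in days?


April 1994

30 days


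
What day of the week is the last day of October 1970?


October 1970 has 31 days
Anchor: Jan 1, 1970. With p = 1970 - 1 = 1969: (p + p//4 - p//100 + p//400) mod 7 = (1969 + 492 - 19 + 4) mod 7 = 2446 mod 7 = 3 -> Thursday (Mon=0 ... Sun=6)
Days before October (Jan-Sep): 273; October 1 index = (3 + 273) mod 7 = 3 -> Thursday
Last day offset: 31 - 1 = 30 days
Weekday index = (3 + 30) mod 7 = 5

Saturday, October 31


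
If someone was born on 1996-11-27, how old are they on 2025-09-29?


Birth: 1996-11-27
Reference: 2025-09-29
Year difference: 2025 - 1996 = 29
Birthday not yet reached in 2025, subtract 1

28 years old


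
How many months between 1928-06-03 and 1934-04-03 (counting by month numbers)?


From June 1928 to April 1934
6 years * 12 = 72 months, minus 2 months = 70

70 months


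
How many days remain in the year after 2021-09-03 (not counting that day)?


Day of year: 246 of 365
Remaining = 365 - 246

119 days


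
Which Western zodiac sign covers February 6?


Date: February 6
Conventional tropical zodiac dates: Aquarius from January 20 onward; Pisces starts February 19
February 6 falls within the Aquarius range

Aquarius


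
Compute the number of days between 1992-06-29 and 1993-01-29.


From 1992-06-29 to 1993-01-29
1992-06-29: days before June = 31 + 29 + 31 + 30 + 31 = 152 (1992 is a leap year); day of year = 152 + 29 = 181
1993-01-29: day of year = 29
Rest of 1992: 366 - 181 = 185
Total = 185 + 29 = 214

214 days


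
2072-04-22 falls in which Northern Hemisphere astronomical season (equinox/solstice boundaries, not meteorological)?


Date: April 22
Astronomical Spring (approx.; exact equinox/solstice day varies by year): March 20 to June 20
April 22 falls within the Spring window

Spring


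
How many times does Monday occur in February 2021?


February 2021 has 28 days
Anchor: Jan 1, 2021. With p = 2021 - 1 = 2020: (p + p//4 - p//100 + p//400) mod 7 = (2020 + 505 - 20 + 5) mod 7 = 2510 mod 7 = 4 -> Friday (Mon=0 ... Sun=6)
Days before February (Jan): 31; February 1 index = (4 + 31) mod 7 = 0 -> Monday
First Monday is February 1
Mondays: 1, 8, 15, 22

4 Mondays


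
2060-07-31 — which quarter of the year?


Month: July (month 7)
Q1: Jan-Mar, Q2: Apr-Jun, Q3: Jul-Sep, Q4: Oct-Dec

Q3


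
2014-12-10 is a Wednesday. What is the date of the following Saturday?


Current: Wednesday
Target: Saturday
Days ahead: 3

Next Saturday: 2014-12-13


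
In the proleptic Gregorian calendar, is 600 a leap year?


Gregorian leap year rule: divisible by 4, but not by 100, unless also by 400.
600 is divisible by 100 but not 400 -> not a leap year

No


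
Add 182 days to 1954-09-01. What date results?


Start: 1954-09-01, add 182 days
September 1954 has 30 days: 30 - 1 = 29 days to September 30 -> 153 left
October 1954 has 31 days -> 122 left
November 1954 has 30 days -> 92 left
December 1954 has 31 days -> 61 left
January 1955 has 31 days -> 30 left
February 1955 has 28 days -> 2 left
March 1955: 2 <= 31 -> lands on March 2

Result: 1955-03-02


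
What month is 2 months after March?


March is month 3
3 + 2 = 5

May


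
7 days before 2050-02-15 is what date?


Start: 2050-02-15, subtract 7 days
15 - 7 = 8 stays within February 2050

Result: 2050-02-08


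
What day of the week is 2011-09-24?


Date: September 24, 2011
Anchor: Jan 1, 2011. With p = 2011 - 1 = 2010: (p + p//4 - p//100 + p//400) mod 7 = (2010 + 502 - 20 + 5) mod 7 = 2497 mod 7 = 5 -> Saturday (Mon=0 ... Sun=6)
Days before September (Jan-Aug): 243; offset = 243 + 24 - 1 = 266
Weekday index = (5 + 266) mod 7 = 5

Day of the week: Saturday


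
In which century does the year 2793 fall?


Century = (year - 1) // 100 + 1
= (2793 - 1) // 100 + 1
= 2792 // 100 + 1
= 27 + 1

28th century


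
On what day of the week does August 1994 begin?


Target: August 1, 1994
Anchor: Jan 1, 1994. With p = 1994 - 1 = 1993: (p + p//4 - p//100 + p//400) mod 7 = (1993 + 498 - 19 + 4) mod 7 = 2476 mod 7 = 5 -> Saturday (Mon=0 ... Sun=6)
Days before August (Jan-Jul): 212 days
Weekday index = (5 + 212) mod 7 = 0

Monday


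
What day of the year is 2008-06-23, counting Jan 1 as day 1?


Date: June 23, 2008
Days in months 1 through 5: 152
Plus 23 days in June

Day of year: 175


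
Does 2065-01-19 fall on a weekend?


Anchor: Jan 1, 2065. With p = 2065 - 1 = 2064: (p + p//4 - p//100 + p//400) mod 7 = (2064 + 516 - 20 + 5) mod 7 = 2565 mod 7 = 3 -> Thursday (Mon=0 ... Sun=6)
Day of year: 19; offset = 18
Weekday index = (3 + 18) mod 7 = 0 -> Monday
Weekend days: Saturday, Sunday

No


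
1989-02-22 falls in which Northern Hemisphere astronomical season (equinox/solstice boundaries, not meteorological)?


Date: February 22
Astronomical Winter (approx.; exact equinox/solstice day varies by year): December 21 to March 19
February 22 falls within the Winter window

Winter


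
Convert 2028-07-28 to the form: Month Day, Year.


ISO 2028-07-28 parses as year=2028, month=07, day=28
Month 7 -> July

July 28, 2028


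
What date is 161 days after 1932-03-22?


Start: 1932-03-22, add 161 days
March 1932 has 31 days: 31 - 22 = 9 days to March 31 -> 152 left
April 1932 has 30 days -> 122 left
May 1932 has 31 days -> 91 left
June 1932 has 30 days -> 61 left
July 1932 has 31 days -> 30 left
August 1932: 30 <= 31 -> lands on August 30

Result: 1932-08-30


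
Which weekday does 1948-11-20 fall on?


Date: November 20, 1948
Anchor: Jan 1, 1948. With p = 1948 - 1 = 1947: (p + p//4 - p//100 + p//400) mod 7 = (1947 + 486 - 19 + 4) mod 7 = 2418 mod 7 = 3 -> Thursday (Mon=0 ... Sun=6)
Days before November (Jan-Oct): 305; offset = 305 + 20 - 1 = 324
Weekday index = (3 + 324) mod 7 = 5

Day of the week: Saturday


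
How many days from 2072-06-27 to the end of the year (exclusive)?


Day of year: 179 of 366
Remaining = 366 - 179

187 days


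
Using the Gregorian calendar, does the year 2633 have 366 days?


Gregorian leap year rule: divisible by 4, but not by 100, unless also by 400.
2633 is not divisible by 4 -> not a leap year

No


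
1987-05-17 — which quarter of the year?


Month: May (month 5)
Q1: Jan-Mar, Q2: Apr-Jun, Q3: Jul-Sep, Q4: Oct-Dec

Q2


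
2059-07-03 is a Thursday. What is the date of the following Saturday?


Current: Thursday
Target: Saturday
Days ahead: 2

Next Saturday: 2059-07-05


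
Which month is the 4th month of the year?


Month 4 of 12

April


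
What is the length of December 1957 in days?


December 1957

31 days


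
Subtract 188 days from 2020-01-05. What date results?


Start: 2020-01-05, subtract 188 days
Back 5 days from January 5 reaches December 31, 2019 -> 183 left
December 2019 has 31 days -> back to November 30, 2019 -> 152 left
November 2019 has 30 days -> back to October 31, 2019 -> 122 left
October 2019 has 31 days -> back to September 30, 2019 -> 91 left
September 2019 has 30 days -> back to August 31, 2019 -> 61 left
August 2019 has 31 days -> back to July 31, 2019 -> 30 left
July 2019: 31 - 30 = 1 -> lands on July 1

Result: 2019-07-01


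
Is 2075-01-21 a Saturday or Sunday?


Anchor: Jan 1, 2075. With p = 2075 - 1 = 2074: (p + p//4 - p//100 + p//400) mod 7 = (2074 + 518 - 20 + 5) mod 7 = 2577 mod 7 = 1 -> Tuesday (Mon=0 ... Sun=6)
Day of year: 21; offset = 20
Weekday index = (1 + 20) mod 7 = 0 -> Monday
Weekend days: Saturday, Sunday

No


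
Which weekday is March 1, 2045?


Target: March 1, 2045
Anchor: Jan 1, 2045. With p = 2045 - 1 = 2044: (p + p//4 - p//100 + p//400) mod 7 = (2044 + 511 - 20 + 5) mod 7 = 2540 mod 7 = 6 -> Sunday (Mon=0 ... Sun=6)
Days before March (Jan-Feb): 59 days
Weekday index = (6 + 59) mod 7 = 2

Wednesday


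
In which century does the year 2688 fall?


Century = (year - 1) // 100 + 1
= (2688 - 1) // 100 + 1
= 2687 // 100 + 1
= 26 + 1

27th century


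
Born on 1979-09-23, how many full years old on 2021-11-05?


Birth: 1979-09-23
Reference: 2021-11-05
Year difference: 2021 - 1979 = 42

42 years old


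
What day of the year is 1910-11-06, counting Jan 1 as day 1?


Date: November 6, 1910
Days in months 1 through 10: 304
Plus 6 days in November

Day of year: 310


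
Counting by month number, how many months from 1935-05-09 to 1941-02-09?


From May 1935 to February 1941
6 years * 12 = 72 months, minus 3 months = 69

69 months


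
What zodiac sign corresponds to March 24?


Date: March 24
Conventional tropical zodiac dates: Aries from March 21 onward; Taurus starts April 20
March 24 falls within the Aries range

Aries


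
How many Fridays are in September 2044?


September 2044 has 30 days
Anchor: Jan 1, 2044. With p = 2044 - 1 = 2043: (p + p//4 - p//100 + p//400) mod 7 = (2043 + 510 - 20 + 5) mod 7 = 2538 mod 7 = 4 -> Friday (Mon=0 ... Sun=6)
Days before September (Jan-Aug): 244; September 1 index = (4 + 244) mod 7 = 3 -> Thursday
First Friday is September 2
Fridays: 2, 9, 16, 23, 30

5 Fridays


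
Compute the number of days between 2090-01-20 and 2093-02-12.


From 2090-01-20 to 2093-02-12
2090-01-20: day of year = 20
2093-02-12: days before February = 31; day of year = 31 + 12 = 43
Rest of 2090: 365 - 20 = 345
Full years 2091 (365), 2092 (366): 731
Total = 345 + 731 + 43 = 1119

1119 days


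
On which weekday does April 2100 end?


April 2100 has 30 days
Anchor: Jan 1, 2100. With p = 2100 - 1 = 2099: (p + p//4 - p//100 + p//400) mod 7 = (2099 + 524 - 20 + 5) mod 7 = 2608 mod 7 = 4 -> Friday (Mon=0 ... Sun=6)
Days before April (Jan-Mar): 90; April 1 index = (4 + 90) mod 7 = 3 -> Thursday
Last day offset: 30 - 1 = 29 days
Weekday index = (3 + 29) mod 7 = 4

Friday, April 30


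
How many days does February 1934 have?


February 1934 (leap year: no)

28 days


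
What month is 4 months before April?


April is month 4
4 - 4 = 0; wrap: 0 + 12 = 12

December


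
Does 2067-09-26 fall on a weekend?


Anchor: Jan 1, 2067. With p = 2067 - 1 = 2066: (p + p//4 - p//100 + p//400) mod 7 = (2066 + 516 - 20 + 5) mod 7 = 2567 mod 7 = 5 -> Saturday (Mon=0 ... Sun=6)
Day of year: 269; offset = 268
Weekday index = (5 + 268) mod 7 = 0 -> Monday
Weekend days: Saturday, Sunday

No


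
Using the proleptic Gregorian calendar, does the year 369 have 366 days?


Gregorian leap year rule: divisible by 4, but not by 100, unless also by 400.
369 is not divisible by 4 -> not a leap year

No


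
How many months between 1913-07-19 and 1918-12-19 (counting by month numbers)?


From July 1913 to December 1918
5 years * 12 = 60 months, plus 5 months = 65

65 months


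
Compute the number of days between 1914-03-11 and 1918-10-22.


From 1914-03-11 to 1918-10-22
1914-03-11: days before March = 31 + 28 = 59 (1914 is not a leap year); day of year = 59 + 11 = 70
1918-10-22: days before October = 31 + 28 + 31 + 30 + 31 + 30 + 31 + 31 + 30 = 273 (1918 is not a leap year); day of year = 273 + 22 = 295
Rest of 1914: 365 - 70 = 295
Full years 1915 (365), 1916 (366), 1917 (365): 1096
Total = 295 + 1096 + 295 = 1686

1686 days


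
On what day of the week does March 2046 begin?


Target: March 1, 2046
Anchor: Jan 1, 2046. With p = 2046 - 1 = 2045: (p + p//4 - p//100 + p//400) mod 7 = (2045 + 511 - 20 + 5) mod 7 = 2541 mod 7 = 0 -> Monday (Mon=0 ... Sun=6)
Days before March (Jan-Feb): 59 days
Weekday index = (0 + 59) mod 7 = 3

Thursday


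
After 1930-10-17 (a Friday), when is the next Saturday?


Current: Friday
Target: Saturday
Days ahead: 1

Next Saturday: 1930-10-18


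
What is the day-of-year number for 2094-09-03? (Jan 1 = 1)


Date: September 3, 2094
Days in months 1 through 8: 243
Plus 3 days in September

Day of year: 246


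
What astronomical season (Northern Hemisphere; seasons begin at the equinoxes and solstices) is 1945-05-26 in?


Date: May 26
Astronomical Spring (approx.; exact equinox/solstice day varies by year): March 20 to June 20
May 26 falls within the Spring window

Spring


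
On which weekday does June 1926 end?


June 1926 has 30 days
Anchor: Jan 1, 1926. With p = 1926 - 1 = 1925: (p + p//4 - p//100 + p//400) mod 7 = (1925 + 481 - 19 + 4) mod 7 = 2391 mod 7 = 4 -> Friday (Mon=0 ... Sun=6)
Days before June (Jan-May): 151; June 1 index = (4 + 151) mod 7 = 1 -> Tuesday
Last day offset: 30 - 1 = 29 days
Weekday index = (1 + 29) mod 7 = 2

Wednesday, June 30


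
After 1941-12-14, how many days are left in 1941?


Day of year: 348 of 365
Remaining = 365 - 348

17 days


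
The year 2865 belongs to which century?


Century = (year - 1) // 100 + 1
= (2865 - 1) // 100 + 1
= 2864 // 100 + 1
= 28 + 1

29th century


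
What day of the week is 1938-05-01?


Date: May 1, 1938
Anchor: Jan 1, 1938. With p = 1938 - 1 = 1937: (p + p//4 - p//100 + p//400) mod 7 = (1937 + 484 - 19 + 4) mod 7 = 2406 mod 7 = 5 -> Saturday (Mon=0 ... Sun=6)
Days before May (Jan-Apr): 120; offset = 120 + 1 - 1 = 120
Weekday index = (5 + 120) mod 7 = 6

Day of the week: Sunday


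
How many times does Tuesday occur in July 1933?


July 1933 has 31 days
Anchor: Jan 1, 1933. With p = 1933 - 1 = 1932: (p + p//4 - p//100 + p//400) mod 7 = (1932 + 483 - 19 + 4) mod 7 = 2400 mod 7 = 6 -> Sunday (Mon=0 ... Sun=6)
Days before July (Jan-Jun): 181; July 1 index = (6 + 181) mod 7 = 5 -> Saturday
First Tuesday is July 4
Tuesdays: 4, 11, 18, 25

4 Tuesdays


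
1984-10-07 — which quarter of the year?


Month: October (month 10)
Q1: Jan-Mar, Q2: Apr-Jun, Q3: Jul-Sep, Q4: Oct-Dec

Q4


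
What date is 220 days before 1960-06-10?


Start: 1960-06-10, subtract 220 days
Back 10 days from June 10 reaches May 31, 1960 -> 210 left
May 1960 has 31 days -> back to April 30, 1960 -> 179 left
April 1960 has 30 days -> back to March 31, 1960 -> 149 left
March 1960 has 31 days -> back to February 29, 1960 -> 118 left
February 1960 has 29 days -> back to January 31, 1960 -> 89 left
January 1960 has 31 days -> back to December 31, 1959 -> 58 left
December 1959 has 31 days -> back to November 30, 1959 -> 27 left
November 1959: 30 - 27 = 3 -> lands on November 3

Result: 1959-11-03


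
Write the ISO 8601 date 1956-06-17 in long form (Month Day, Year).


ISO 1956-06-17 parses as year=1956, month=06, day=17
Month 6 -> June

June 17, 1956


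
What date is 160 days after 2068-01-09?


Start: 2068-01-09, add 160 days
January 2068 has 31 days: 31 - 9 = 22 days to January 31 -> 138 left
February 2068 has 29 days -> 109 left
March 2068 has 31 days -> 78 left
April 2068 has 30 days -> 48 left
May 2068 has 31 days -> 17 left
June 2068: 17 <= 30 -> lands on June 17

Result: 2068-06-17


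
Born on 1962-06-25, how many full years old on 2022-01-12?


Birth: 1962-06-25
Reference: 2022-01-12
Year difference: 2022 - 1962 = 60
Birthday not yet reached in 2022, subtract 1

59 years old


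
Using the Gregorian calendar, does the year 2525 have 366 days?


Gregorian leap year rule: divisible by 4, but not by 100, unless also by 400.
2525 is not divisible by 4 -> not a leap year

No


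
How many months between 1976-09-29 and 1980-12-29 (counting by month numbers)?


From September 1976 to December 1980
4 years * 12 = 48 months, plus 3 months = 51

51 months


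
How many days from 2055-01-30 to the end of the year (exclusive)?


Day of year: 30 of 365
Remaining = 365 - 30

335 days


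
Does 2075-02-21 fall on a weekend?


Anchor: Jan 1, 2075. With p = 2075 - 1 = 2074: (p + p//4 - p//100 + p//400) mod 7 = (2074 + 518 - 20 + 5) mod 7 = 2577 mod 7 = 1 -> Tuesday (Mon=0 ... Sun=6)
Day of year: 52; offset = 51
Weekday index = (1 + 51) mod 7 = 3 -> Thursday
Weekend days: Saturday, Sunday

No


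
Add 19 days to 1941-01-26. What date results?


Start: 1941-01-26, add 19 days
January 1941 has 31 days: 31 - 26 = 5 days to January 31 -> 14 left
February 1941: 14 <= 28 -> lands on February 14

Result: 1941-02-14


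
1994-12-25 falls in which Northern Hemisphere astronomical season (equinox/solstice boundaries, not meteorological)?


Date: December 25
Astronomical Winter (approx.; exact equinox/solstice day varies by year): December 21 to March 19
December 25 falls within the Winter window

Winter


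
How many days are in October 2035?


October 2035

31 days


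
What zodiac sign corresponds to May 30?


Date: May 30
Conventional tropical zodiac dates: Gemini from May 21 onward; Cancer starts June 21
May 30 falls within the Gemini range

Gemini


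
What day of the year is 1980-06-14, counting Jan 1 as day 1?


Date: June 14, 1980
Days in months 1 through 5: 152
Plus 14 days in June

Day of year: 166


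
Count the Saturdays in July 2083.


July 2083 has 31 days
Anchor: Jan 1, 2083. With p = 2083 - 1 = 2082: (p + p//4 - p//100 + p//400) mod 7 = (2082 + 520 - 20 + 5) mod 7 = 2587 mod 7 = 4 -> Friday (Mon=0 ... Sun=6)
Days before July (Jan-Jun): 181; July 1 index = (4 + 181) mod 7 = 3 -> Thursday
First Saturday is July 3
Saturdays: 3, 10, 17, 24, 31

5 Saturdays
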